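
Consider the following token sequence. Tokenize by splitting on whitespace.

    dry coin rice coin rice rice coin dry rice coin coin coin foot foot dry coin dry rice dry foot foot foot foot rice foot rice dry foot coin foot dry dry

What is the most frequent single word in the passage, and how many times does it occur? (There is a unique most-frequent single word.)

Unigram frequencies (highest first):
  foot: 9
  dry: 8
  coin: 8
  rice: 7

"foot", 9 times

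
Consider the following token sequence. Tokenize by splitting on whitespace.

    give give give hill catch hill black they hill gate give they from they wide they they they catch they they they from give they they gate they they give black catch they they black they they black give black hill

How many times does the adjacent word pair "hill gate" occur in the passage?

1

Scanning the 40 overlapping bigram windows for "hill gate":
  position 9–10: hill gate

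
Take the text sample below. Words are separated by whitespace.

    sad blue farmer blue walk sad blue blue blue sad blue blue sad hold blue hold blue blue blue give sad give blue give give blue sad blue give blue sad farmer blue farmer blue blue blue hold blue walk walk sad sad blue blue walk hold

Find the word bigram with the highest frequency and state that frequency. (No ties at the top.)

Bigram frequencies (highest first):
  blue blue: 8
  sad blue: 5
  blue sad: 4
  farmer blue: 3
  blue walk: 3
  hold blue: 3
  … (13 more, each ≤ 3)

"blue blue", 8 times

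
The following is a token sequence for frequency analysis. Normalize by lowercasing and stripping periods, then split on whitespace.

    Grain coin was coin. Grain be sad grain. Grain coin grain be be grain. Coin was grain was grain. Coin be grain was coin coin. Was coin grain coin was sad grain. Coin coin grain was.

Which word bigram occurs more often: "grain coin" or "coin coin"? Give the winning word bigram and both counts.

"grain coin": 6 occurrences
"coin coin": 2 occurrences

"grain coin" (6 vs 2)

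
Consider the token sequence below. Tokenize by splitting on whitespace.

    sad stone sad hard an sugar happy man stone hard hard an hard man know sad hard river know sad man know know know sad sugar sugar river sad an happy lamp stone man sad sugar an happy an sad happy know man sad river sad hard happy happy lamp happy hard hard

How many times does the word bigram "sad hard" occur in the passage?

3

Scanning the 52 overlapping bigram windows for "sad hard":
  position 3–4: sad hard
  position 16–17: sad hard
  position 46–47: sad hard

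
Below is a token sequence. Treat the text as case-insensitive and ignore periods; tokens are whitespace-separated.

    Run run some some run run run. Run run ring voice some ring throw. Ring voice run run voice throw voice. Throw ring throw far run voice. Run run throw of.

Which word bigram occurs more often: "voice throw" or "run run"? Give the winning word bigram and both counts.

"run run" (7 vs 2)

"voice throw": 2 occurrences
"run run": 7 occurrences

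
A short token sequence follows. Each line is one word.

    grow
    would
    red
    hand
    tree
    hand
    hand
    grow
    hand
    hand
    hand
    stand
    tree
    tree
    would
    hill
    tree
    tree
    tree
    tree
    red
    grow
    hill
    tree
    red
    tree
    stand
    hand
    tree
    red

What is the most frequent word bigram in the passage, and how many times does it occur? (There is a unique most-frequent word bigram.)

Bigram frequencies (highest first):
  tree tree: 4
  hand hand: 3
  tree red: 3
  hand tree: 2
  hill tree: 2
  grow would: 1
  … (14 more, each ≤ 1)

"tree tree", 4 times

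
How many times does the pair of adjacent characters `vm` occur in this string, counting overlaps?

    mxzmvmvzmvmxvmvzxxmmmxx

3

Sliding a length-2 window over the 23 characters (22 positions):
  position 5–6: vm
  position 10–11: vm
  position 13–14: vm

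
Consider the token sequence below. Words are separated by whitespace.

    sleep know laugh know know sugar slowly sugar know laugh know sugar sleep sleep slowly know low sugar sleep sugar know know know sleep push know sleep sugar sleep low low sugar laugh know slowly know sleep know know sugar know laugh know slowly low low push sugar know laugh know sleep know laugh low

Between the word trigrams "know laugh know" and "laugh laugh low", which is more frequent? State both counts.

"know laugh know" (4 vs 0)

"know laugh know": 4 occurrences
"laugh laugh low": 0 occurrences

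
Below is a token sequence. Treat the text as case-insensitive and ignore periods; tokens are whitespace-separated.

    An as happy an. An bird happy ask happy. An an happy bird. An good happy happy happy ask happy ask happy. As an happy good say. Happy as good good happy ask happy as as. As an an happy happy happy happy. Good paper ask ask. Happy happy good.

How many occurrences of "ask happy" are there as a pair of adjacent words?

5

Scanning the 49 overlapping bigram windows for "ask happy":
  position 8–9: ask happy
  position 19–20: ask happy
  position 21–22: ask happy
  position 33–34: ask happy
  position 47–48: ask happy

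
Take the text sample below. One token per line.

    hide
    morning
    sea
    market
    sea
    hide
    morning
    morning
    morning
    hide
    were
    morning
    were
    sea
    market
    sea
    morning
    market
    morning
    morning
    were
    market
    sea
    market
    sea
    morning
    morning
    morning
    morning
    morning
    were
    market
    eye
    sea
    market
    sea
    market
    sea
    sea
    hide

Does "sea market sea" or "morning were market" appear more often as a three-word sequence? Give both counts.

"sea market sea" (5 vs 2)

"sea market sea": 5 occurrences
"morning were market": 2 occurrences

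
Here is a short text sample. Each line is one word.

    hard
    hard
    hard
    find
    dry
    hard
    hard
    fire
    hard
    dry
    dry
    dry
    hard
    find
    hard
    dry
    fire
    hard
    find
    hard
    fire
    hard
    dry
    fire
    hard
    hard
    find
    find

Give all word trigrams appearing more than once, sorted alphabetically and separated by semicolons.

Trigram counts meeting the condition (more than once):
  dry fire hard: 2
  fire hard dry: 2
  hard dry fire: 2
  hard find hard: 2
  hard fire hard: 2
  hard hard find: 2

dry fire hard; fire hard dry; hard dry fire; hard find hard; hard fire hard; hard hard find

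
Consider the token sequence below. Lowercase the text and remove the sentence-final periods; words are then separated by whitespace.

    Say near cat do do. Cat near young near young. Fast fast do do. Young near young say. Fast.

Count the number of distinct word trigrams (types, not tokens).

16

19 tokens → 17 trigram windows in total.
Repeated trigrams (each contributes count−1 duplicates):
  young near young: 2
1 duplicate windows → 17 − 1 = 16 distinct.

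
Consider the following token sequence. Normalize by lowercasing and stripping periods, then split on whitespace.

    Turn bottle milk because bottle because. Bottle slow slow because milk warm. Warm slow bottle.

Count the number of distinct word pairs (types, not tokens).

13

15 tokens → 14 bigram windows in total.
Repeated bigrams (each contributes count−1 duplicates):
  because bottle: 2
1 duplicate windows → 14 − 1 = 13 distinct.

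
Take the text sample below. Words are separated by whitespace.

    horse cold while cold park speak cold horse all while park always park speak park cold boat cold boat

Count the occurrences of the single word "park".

4

Scanning the 19 tokens for "park":
  position 5: park
  position 11: park
  position 13: park
  position 15: park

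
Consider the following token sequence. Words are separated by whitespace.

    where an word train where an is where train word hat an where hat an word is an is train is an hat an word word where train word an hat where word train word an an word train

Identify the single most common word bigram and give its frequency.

"an word", 4 times

Bigram frequencies (highest first):
  an word: 4
  word train: 3
  train word: 3
  hat an: 3
  where an: 2
  an is: 2
  … (17 more, each ≤ 2)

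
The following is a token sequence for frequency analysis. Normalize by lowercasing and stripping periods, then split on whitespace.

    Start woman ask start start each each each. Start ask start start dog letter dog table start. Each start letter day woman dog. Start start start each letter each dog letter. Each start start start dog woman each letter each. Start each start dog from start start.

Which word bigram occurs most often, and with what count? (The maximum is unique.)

Bigram frequencies (highest first):
  start start: 7
  each start: 5
  start each: 4
  start dog: 3
  letter each: 3
  ask start: 2
  … (19 more, each ≤ 2)

"start start", 7 times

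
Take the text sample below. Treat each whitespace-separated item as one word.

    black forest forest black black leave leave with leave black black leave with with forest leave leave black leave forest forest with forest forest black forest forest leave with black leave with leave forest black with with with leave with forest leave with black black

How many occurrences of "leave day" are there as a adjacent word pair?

Scanning the 44 overlapping bigram windows for "leave day":
  (none found)

0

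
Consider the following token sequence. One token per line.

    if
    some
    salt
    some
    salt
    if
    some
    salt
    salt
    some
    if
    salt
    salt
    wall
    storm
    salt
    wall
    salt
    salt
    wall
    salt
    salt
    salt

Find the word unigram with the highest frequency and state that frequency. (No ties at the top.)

"salt", 12 times

Unigram frequencies (highest first):
  salt: 12
  some: 4
  if: 3
  wall: 3
  storm: 1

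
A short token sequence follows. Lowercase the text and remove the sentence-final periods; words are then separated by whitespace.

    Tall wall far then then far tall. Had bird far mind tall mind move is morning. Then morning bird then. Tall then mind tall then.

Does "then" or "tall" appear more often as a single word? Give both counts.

"then" (6 vs 5)

"then": 6 occurrences
"tall": 5 occurrences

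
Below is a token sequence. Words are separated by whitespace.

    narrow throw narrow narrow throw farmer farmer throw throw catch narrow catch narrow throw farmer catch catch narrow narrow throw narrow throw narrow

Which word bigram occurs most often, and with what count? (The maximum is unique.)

Bigram frequencies (highest first):
  narrow throw: 5
  throw narrow: 3
  catch narrow: 3
  narrow narrow: 2
  throw farmer: 2
  farmer farmer: 1
  … (6 more, each ≤ 1)

"narrow throw", 5 times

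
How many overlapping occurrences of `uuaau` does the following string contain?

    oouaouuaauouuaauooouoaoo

2

Sliding a length-5 window over the 24 characters (20 positions):
  position 6–10: uuaau
  position 12–16: uuaau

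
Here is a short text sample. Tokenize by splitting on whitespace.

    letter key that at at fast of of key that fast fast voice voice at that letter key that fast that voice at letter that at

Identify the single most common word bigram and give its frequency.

"key that", 3 times

Bigram frequencies (highest first):
  key that: 3
  letter key: 2
  that at: 2
  that fast: 2
  voice at: 2
  at at: 1
  … (13 more, each ≤ 1)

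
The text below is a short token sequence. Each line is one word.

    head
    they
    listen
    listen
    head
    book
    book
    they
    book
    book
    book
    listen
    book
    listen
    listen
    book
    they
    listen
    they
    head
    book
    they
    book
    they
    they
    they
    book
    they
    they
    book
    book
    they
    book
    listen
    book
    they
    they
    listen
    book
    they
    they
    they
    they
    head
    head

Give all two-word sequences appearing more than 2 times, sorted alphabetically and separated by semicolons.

book book; book listen; book they; listen book; they book; they listen; they they

Bigram counts meeting the condition (more than 2 times):
  book book: 4
  book listen: 3
  book they: 8
  listen book: 4
  they book: 5
  they listen: 3
  they they: 7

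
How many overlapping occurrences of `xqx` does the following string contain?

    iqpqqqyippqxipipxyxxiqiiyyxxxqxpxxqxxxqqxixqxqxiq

Sliding a length-3 window over the 49 characters (47 positions):
  position 29–31: xqx
  position 34–36: xqx
  position 43–45: xqx
  position 45–47: xqx

4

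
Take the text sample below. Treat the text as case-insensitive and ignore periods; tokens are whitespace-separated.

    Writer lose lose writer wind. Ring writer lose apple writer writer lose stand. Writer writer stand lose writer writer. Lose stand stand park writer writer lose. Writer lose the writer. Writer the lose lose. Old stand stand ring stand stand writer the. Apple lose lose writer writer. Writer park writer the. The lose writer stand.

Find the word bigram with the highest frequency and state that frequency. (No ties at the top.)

Bigram frequencies (highest first):
  writer writer: 7
  writer lose: 6
  lose writer: 5
  lose lose: 3
  stand stand: 3
  writer the: 3
  … (22 more, each ≤ 2)

"writer writer", 7 times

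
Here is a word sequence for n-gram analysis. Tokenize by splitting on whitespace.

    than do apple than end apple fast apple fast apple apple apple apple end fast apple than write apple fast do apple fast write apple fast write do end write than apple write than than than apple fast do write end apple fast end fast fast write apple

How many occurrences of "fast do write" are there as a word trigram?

Scanning the 46 overlapping trigram windows for "fast do write":
  position 38–40: fast do write

1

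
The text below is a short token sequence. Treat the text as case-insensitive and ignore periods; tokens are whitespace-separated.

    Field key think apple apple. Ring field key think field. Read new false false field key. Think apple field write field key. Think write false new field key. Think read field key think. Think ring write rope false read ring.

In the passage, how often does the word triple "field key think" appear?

6

Scanning the 38 overlapping trigram windows for "field key think":
  position 1–3: field key think
  position 7–9: field key think
  position 15–17: field key think
  position 21–23: field key think
  position 27–29: field key think
  position 31–33: field key think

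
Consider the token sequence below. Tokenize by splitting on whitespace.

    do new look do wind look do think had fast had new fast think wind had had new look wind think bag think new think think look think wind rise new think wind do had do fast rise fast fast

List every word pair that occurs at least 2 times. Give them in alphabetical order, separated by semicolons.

Bigram counts meeting the condition (at least 2 times):
  had new: 2
  look do: 2
  new look: 2
  new think: 2
  think wind: 3

had new; look do; new look; new think; think wind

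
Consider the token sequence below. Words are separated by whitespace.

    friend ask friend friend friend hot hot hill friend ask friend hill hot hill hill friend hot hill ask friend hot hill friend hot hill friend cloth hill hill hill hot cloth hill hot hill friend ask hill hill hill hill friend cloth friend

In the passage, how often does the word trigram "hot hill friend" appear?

4

Scanning the 42 overlapping trigram windows for "hot hill friend":
  position 7–9: hot hill friend
  position 21–23: hot hill friend
  position 24–26: hot hill friend
  position 34–36: hot hill friend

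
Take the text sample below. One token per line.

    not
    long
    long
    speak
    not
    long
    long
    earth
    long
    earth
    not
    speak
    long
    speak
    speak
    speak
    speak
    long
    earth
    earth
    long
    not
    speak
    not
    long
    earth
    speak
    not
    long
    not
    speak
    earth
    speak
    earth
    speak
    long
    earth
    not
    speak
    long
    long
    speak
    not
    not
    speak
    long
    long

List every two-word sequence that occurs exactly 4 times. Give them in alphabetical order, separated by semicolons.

long long; not long; speak not

Bigram counts meeting the condition (exactly 4 times):
  long long: 4
  not long: 4
  speak not: 4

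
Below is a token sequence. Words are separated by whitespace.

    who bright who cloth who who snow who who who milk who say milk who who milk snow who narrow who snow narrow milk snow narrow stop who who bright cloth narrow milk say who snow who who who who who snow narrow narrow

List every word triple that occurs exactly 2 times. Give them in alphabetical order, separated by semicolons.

snow who who; who snow narrow; who snow who; who who milk; who who snow

Trigram counts meeting the condition (exactly 2 times):
  snow who who: 2
  who snow narrow: 2
  who snow who: 2
  who who milk: 2
  who who snow: 2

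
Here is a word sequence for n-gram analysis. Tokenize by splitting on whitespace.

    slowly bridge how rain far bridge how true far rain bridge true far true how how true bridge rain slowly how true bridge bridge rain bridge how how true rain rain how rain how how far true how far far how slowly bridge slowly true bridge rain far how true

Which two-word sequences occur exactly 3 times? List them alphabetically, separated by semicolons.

bridge how; bridge rain; how how; true bridge

Bigram counts meeting the condition (exactly 3 times):
  bridge how: 3
  bridge rain: 3
  how how: 3
  true bridge: 3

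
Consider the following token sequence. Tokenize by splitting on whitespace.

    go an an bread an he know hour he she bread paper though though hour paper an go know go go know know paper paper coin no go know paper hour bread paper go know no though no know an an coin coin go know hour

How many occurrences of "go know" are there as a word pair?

5

Scanning the 45 overlapping bigram windows for "go know":
  position 18–19: go know
  position 21–22: go know
  position 28–29: go know
  position 34–35: go know
  position 44–45: go know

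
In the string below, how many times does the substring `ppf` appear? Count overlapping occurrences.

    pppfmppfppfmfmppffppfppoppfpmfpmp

Sliding a length-3 window over the 33 characters (31 positions):
  position 2–4: ppf
  position 6–8: ppf
  position 9–11: ppf
  position 15–17: ppf
  position 19–21: ppf
  position 25–27: ppf

6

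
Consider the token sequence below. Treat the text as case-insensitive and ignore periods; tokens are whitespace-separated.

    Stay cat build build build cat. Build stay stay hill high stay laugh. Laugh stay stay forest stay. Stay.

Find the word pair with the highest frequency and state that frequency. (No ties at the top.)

"stay stay", 3 times

Bigram frequencies (highest first):
  stay stay: 3
  cat build: 2
  build build: 2
  stay cat: 1
  build cat: 1
  build stay: 1
  … (8 more, each ≤ 1)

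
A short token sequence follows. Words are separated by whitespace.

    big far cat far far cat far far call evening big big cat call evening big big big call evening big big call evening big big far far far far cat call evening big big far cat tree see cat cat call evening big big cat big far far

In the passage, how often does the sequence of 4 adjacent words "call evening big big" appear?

Scanning the 46 overlapping 4-gram windows for "call evening big big":
  position 9–12: call evening big big
  position 14–17: call evening big big
  position 19–22: call evening big big
  position 23–26: call evening big big
  position 32–35: call evening big big
  position 42–45: call evening big big

6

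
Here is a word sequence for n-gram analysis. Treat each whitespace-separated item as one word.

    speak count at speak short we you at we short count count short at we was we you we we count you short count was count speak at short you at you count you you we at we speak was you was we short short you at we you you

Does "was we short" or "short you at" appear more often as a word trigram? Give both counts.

"was we short": 1 occurrence
"short you at": 2 occurrences

"short you at" (2 vs 1)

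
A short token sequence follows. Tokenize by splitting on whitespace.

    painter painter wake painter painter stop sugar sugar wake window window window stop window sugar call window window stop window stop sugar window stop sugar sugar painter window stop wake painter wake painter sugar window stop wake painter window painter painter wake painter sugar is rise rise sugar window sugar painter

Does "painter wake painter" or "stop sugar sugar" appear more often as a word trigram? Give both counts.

"painter wake painter": 3 occurrences
"stop sugar sugar": 2 occurrences

"painter wake painter" (3 vs 2)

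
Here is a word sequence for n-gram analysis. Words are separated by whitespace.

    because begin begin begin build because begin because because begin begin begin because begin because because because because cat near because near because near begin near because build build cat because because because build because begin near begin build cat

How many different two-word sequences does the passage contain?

40 tokens → 39 bigram windows in total.
Repeated bigrams (each contributes count−1 duplicates):
  because because: 6
  because begin: 5
  begin begin: 4
  begin because: 3
  near because: 3
  because build: 2
  because near: 2
  begin build: 2
  … (4 more repeated)
23 duplicate windows → 39 − 23 = 16 distinct.

16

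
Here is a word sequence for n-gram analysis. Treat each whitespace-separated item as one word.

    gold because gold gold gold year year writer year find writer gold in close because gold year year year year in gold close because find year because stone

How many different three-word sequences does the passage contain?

24

28 tokens → 26 trigram windows in total.
Repeated trigrams (each contributes count−1 duplicates):
  gold year year: 2
  year year year: 2
2 duplicate windows → 26 − 2 = 24 distinct.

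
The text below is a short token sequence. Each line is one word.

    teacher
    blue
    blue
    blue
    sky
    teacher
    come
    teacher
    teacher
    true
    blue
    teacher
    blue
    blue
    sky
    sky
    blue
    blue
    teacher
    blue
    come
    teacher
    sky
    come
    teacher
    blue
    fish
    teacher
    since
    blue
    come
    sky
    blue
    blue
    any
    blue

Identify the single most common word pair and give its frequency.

"blue blue", 5 times

Bigram frequencies (highest first):
  blue blue: 5
  teacher blue: 4
  come teacher: 3
  blue sky: 2
  blue teacher: 2
  sky blue: 2
  … (16 more, each ≤ 2)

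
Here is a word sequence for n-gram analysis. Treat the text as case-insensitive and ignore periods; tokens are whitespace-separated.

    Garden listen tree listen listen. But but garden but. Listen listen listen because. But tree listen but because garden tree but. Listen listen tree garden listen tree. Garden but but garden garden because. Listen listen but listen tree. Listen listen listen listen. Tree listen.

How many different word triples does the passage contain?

44 tokens → 42 trigram windows in total.
Repeated trigrams (each contributes count−1 duplicates):
  listen listen listen: 3
  listen tree listen: 3
  but but garden: 2
  but listen listen: 2
  garden listen tree: 2
  listen listen but: 2
  listen listen tree: 2
  listen tree garden: 2
  … (1 more repeated)
11 duplicate windows → 42 − 11 = 31 distinct.

31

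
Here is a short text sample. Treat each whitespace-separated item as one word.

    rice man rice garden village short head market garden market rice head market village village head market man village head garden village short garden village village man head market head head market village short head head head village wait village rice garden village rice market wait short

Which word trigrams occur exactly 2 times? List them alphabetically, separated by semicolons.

garden village short; head market village; rice garden village; village short head

Trigram counts meeting the condition (exactly 2 times):
  garden village short: 2
  head market village: 2
  rice garden village: 2
  village short head: 2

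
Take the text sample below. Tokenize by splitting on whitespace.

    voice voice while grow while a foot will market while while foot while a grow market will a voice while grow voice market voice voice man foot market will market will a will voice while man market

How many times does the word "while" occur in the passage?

Scanning the 37 tokens for "while":
  position 3: while
  position 5: while
  position 10: while
  position 11: while
  position 13: while
  position 20: while
  position 35: while

7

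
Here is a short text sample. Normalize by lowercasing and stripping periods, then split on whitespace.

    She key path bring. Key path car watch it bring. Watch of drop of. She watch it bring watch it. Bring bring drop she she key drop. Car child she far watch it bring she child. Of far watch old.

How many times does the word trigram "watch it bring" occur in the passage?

4

Scanning the 38 overlapping trigram windows for "watch it bring":
  position 8–10: watch it bring
  position 16–18: watch it bring
  position 19–21: watch it bring
  position 32–34: watch it bring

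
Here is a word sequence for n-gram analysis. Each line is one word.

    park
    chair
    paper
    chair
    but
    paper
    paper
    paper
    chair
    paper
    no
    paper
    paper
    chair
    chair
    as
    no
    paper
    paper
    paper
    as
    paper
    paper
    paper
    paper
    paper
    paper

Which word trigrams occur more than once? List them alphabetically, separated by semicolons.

no paper paper; paper paper chair; paper paper paper

Trigram counts meeting the condition (more than once):
  no paper paper: 2
  paper paper chair: 2
  paper paper paper: 6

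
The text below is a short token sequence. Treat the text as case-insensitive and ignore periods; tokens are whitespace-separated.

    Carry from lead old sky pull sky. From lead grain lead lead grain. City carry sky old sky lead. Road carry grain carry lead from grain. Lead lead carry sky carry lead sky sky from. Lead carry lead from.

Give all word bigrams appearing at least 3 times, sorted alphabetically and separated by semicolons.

Bigram counts meeting the condition (at least 3 times):
  carry lead: 3
  from lead: 3

carry lead; from lead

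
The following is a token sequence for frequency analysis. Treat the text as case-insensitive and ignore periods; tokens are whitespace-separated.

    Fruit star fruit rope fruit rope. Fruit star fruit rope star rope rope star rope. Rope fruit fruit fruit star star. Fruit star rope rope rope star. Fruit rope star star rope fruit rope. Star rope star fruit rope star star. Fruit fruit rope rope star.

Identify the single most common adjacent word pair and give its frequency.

"rope star", 8 times

Bigram frequencies (highest first):
  rope star: 8
  fruit rope: 7
  star fruit: 6
  star rope: 5
  rope rope: 5
  fruit star: 4
  … (3 more, each ≤ 4)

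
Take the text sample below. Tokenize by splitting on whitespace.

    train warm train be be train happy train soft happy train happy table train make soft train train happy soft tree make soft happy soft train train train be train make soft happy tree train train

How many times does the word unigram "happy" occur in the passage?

6

Scanning the 36 tokens for "happy":
  position 7: happy
  position 10: happy
  position 12: happy
  position 19: happy
  position 24: happy
  position 33: happy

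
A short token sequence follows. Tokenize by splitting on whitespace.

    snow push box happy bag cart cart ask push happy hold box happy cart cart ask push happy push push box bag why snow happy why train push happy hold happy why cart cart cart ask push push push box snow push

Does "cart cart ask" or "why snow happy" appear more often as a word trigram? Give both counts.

"cart cart ask": 3 occurrences
"why snow happy": 1 occurrence

"cart cart ask" (3 vs 1)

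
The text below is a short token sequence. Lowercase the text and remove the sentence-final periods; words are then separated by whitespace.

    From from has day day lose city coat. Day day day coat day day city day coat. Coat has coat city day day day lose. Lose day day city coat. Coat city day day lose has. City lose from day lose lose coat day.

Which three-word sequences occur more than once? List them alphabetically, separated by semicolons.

city day day; coat city day; coat day day; day day city; day day day; day day lose; day lose lose

Trigram counts meeting the condition (more than once):
  city day day: 2
  coat city day: 2
  coat day day: 2
  day day city: 2
  day day day: 2
  day day lose: 3
  day lose lose: 2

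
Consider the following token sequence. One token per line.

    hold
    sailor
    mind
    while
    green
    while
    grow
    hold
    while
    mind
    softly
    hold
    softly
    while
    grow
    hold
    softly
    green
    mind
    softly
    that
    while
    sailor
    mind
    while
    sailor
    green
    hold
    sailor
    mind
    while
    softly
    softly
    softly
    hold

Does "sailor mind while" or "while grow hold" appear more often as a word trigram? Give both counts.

"sailor mind while" (3 vs 2)

"sailor mind while": 3 occurrences
"while grow hold": 2 occurrences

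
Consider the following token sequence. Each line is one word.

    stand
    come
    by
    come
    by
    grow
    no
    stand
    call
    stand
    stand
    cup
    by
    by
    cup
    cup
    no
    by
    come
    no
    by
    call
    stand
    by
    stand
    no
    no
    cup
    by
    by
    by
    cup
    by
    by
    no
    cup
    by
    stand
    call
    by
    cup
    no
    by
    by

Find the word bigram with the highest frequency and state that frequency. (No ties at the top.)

"by by", 5 times

Bigram frequencies (highest first):
  by by: 5
  cup by: 4
  by cup: 3
  no by: 3
  come by: 2
  by come: 2
  … (19 more, each ≤ 2)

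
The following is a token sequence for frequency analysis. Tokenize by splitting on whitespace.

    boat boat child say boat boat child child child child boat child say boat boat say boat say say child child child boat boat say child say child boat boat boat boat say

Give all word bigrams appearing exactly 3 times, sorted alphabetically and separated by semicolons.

Bigram counts meeting the condition (exactly 3 times):
  boat child: 3
  child boat: 3
  child say: 3
  say boat: 3
  say child: 3

boat child; child boat; child say; say boat; say child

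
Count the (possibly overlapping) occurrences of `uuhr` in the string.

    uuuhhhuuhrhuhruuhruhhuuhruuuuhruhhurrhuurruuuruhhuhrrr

4

Sliding a length-4 window over the 54 characters (51 positions):
  position 7–10: uuhr
  position 15–18: uuhr
  position 22–25: uuhr
  position 28–31: uuhr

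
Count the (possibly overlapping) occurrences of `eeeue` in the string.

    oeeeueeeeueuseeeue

Sliding a length-5 window over the 18 characters (14 positions):
  position 2–6: eeeue
  position 7–11: eeeue
  position 14–18: eeeue

3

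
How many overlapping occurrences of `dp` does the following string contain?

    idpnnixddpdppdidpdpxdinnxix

Sliding a length-2 window over the 27 characters (26 positions):
  position 2–3: dp
  position 9–10: dp
  position 11–12: dp
  position 16–17: dp
  position 18–19: dp

5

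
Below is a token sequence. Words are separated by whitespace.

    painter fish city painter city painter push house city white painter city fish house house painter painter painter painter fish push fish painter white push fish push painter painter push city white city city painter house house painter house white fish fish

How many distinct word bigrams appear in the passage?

42 tokens → 41 bigram windows in total.
Repeated bigrams (each contributes count−1 duplicates):
  painter painter: 4
  city painter: 3
  city white: 2
  fish push: 2
  house house: 2
  house painter: 2
  painter city: 2
  painter fish: 2
  … (3 more repeated)
14 duplicate windows → 41 − 14 = 27 distinct.

27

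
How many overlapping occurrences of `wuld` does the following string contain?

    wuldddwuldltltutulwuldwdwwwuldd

Sliding a length-4 window over the 31 characters (28 positions):
  position 1–4: wuld
  position 7–10: wuld
  position 19–22: wuld
  position 27–30: wuld

4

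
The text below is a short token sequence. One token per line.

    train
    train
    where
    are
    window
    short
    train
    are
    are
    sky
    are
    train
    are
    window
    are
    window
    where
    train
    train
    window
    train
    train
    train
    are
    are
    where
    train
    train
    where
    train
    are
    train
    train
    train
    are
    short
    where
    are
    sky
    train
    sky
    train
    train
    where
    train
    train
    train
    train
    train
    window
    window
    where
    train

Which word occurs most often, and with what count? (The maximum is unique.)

Unigram frequencies (highest first):
  train: 24
  are: 11
  where: 7
  window: 6
  sky: 3
  short: 2

"train", 24 times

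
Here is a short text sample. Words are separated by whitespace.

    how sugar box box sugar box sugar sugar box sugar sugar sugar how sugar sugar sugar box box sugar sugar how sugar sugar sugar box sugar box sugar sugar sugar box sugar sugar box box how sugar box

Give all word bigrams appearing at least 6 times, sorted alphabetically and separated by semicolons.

box sugar; sugar box; sugar sugar

Bigram counts meeting the condition (at least 6 times):
  box sugar: 7
  sugar box: 9
  sugar sugar: 11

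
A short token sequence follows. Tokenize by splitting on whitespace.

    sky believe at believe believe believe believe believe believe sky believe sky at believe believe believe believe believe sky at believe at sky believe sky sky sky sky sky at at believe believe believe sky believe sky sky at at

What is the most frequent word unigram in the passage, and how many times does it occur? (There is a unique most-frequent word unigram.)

Unigram frequencies (highest first):
  believe: 19
  sky: 13
  at: 8

"believe", 19 times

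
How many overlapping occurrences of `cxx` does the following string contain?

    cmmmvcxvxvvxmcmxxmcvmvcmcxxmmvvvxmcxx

2

Sliding a length-3 window over the 37 characters (35 positions):
  position 25–27: cxx
  position 35–37: cxx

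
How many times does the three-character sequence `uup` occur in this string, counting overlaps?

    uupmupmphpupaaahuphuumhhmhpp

1

Sliding a length-3 window over the 28 characters (26 positions):
  position 1–3: uup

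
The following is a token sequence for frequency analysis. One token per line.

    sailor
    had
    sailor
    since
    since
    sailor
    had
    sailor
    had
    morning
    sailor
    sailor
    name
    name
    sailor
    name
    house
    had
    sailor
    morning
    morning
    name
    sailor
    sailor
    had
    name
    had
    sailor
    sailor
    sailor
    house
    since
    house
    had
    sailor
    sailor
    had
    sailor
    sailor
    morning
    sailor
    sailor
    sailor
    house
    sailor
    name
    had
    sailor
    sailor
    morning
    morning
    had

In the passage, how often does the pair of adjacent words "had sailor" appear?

Scanning the 51 overlapping bigram windows for "had sailor":
  position 2–3: had sailor
  position 7–8: had sailor
  position 18–19: had sailor
  position 27–28: had sailor
  position 34–35: had sailor
  position 37–38: had sailor
  position 47–48: had sailor

7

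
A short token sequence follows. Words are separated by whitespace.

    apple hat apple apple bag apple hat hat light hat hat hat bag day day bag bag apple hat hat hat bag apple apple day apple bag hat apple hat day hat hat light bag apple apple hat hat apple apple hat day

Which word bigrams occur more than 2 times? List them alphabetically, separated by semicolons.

Bigram counts meeting the condition (more than 2 times):
  apple apple: 4
  apple hat: 6
  bag apple: 4
  hat apple: 3
  hat hat: 7

apple apple; apple hat; bag apple; hat apple; hat hat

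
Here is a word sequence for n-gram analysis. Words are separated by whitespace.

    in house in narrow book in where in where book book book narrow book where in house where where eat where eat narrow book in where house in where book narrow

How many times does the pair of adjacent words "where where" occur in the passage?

Scanning the 30 overlapping bigram windows for "where where":
  position 18–19: where where

1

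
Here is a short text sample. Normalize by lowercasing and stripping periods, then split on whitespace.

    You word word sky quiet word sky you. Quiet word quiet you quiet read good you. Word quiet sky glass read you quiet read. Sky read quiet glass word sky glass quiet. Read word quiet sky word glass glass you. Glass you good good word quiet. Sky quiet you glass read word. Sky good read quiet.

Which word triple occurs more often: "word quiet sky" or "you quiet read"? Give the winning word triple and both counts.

"word quiet sky" (3 vs 2)

"word quiet sky": 3 occurrences
"you quiet read": 2 occurrences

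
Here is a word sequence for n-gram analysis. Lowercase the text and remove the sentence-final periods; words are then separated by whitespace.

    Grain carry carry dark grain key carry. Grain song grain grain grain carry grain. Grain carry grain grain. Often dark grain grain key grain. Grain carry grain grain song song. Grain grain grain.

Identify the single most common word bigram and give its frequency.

Bigram frequencies (highest first):
  grain grain: 9
  grain carry: 4
  carry grain: 4
  dark grain: 2
  grain key: 2
  grain song: 2
  … (8 more, each ≤ 2)

"grain grain", 9 times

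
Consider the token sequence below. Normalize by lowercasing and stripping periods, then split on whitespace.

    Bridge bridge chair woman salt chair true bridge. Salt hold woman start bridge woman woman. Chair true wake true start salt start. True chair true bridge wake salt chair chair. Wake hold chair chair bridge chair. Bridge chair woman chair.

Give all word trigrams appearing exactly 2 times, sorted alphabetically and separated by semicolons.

Trigram counts meeting the condition (exactly 2 times):
  bridge chair woman: 2
  chair bridge chair: 2
  chair true bridge: 2

bridge chair woman; chair bridge chair; chair true bridge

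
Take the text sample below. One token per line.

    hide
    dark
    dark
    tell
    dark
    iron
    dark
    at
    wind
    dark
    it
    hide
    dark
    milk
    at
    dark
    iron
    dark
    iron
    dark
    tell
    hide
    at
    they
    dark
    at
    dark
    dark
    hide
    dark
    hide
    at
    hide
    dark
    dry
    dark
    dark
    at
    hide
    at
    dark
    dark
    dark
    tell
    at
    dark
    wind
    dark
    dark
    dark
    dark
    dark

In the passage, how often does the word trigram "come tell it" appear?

0

Scanning the 50 overlapping trigram windows for "come tell it":
  (none found)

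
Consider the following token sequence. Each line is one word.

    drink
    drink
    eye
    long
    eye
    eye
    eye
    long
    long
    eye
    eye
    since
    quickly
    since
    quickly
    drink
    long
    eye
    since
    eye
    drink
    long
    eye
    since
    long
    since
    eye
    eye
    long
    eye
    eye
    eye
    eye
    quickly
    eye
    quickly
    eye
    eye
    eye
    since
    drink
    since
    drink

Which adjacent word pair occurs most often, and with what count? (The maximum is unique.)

"eye eye", 9 times

Bigram frequencies (highest first):
  eye eye: 9
  long eye: 5
  eye since: 4
  eye long: 3
  since quickly: 2
  drink long: 2
  … (13 more, each ≤ 2)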